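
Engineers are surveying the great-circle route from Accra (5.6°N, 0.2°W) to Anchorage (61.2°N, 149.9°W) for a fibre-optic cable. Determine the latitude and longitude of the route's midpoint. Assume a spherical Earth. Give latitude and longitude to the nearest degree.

Write both endpoints as unit vectors p₁, p₂ with components (cos φ cos λ, cos φ sin λ, sin φ).
The central angle between the endpoints is δ = arccos(p₁·p₂) ≈ 1.905 rad (109.2°).
Interpolate at f = 1/2 with slerp weights a = sin((1−f)δ)/sin δ ≈ 0.863, b = sin(fδ)/sin δ ≈ 0.863.
p = a·p₁ + b·p₂ ≈ (0.499, -0.211, 0.840); φ = arcsin(p_z) ≈ 57.18°, λ = atan2(p_y, p_x) ≈ -22.96°.

≈ 57°N, 23°W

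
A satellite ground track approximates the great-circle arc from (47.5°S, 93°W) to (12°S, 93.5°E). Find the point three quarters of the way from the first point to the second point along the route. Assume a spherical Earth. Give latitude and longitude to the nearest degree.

From cos δ = sin φ₁ sin φ₂ + cos φ₁ cos φ₂ cos Δλ, the central angle is δ ≈ 2.098 rad (120.2°).
Interpolate at f = 3/4 with slerp weights a = sin((1−f)δ)/sin δ ≈ 0.580, b = sin(fδ)/sin δ ≈ 1.157.
p = a·p₁ + b·p₂ ≈ (-0.090, 0.739, -0.668); φ = arcsin(p_z) ≈ -41.91°, λ = atan2(p_y, p_x) ≈ 96.91°.

≈ (42°S, 97°E)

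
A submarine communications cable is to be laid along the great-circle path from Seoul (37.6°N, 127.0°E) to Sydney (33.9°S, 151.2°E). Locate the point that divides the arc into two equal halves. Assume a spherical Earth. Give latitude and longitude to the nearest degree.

≈ 2°N, 139°E

Convert each endpoint to a unit vector on the sphere (x = cos φ cos λ, y = cos φ sin λ, z = sin φ).
The central angle between the endpoints is δ = arccos(p₁·p₂) ≈ 1.308 rad (75.0°).
Interpolate at f = 1/2 with slerp weights a = sin((1−f)δ)/sin δ ≈ 0.630, b = sin(fδ)/sin δ ≈ 0.630.
p = a·p₁ + b·p₂ ≈ (-0.759, 0.651, 0.033); φ = arcsin(p_z) ≈ 1.89°, λ = atan2(p_y, p_x) ≈ 139.39°.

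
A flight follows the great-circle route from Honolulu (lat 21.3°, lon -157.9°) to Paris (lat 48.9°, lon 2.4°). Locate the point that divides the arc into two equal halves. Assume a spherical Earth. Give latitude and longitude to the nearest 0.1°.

≈ lat 71.1°, lon -122.6°

Write both endpoints as unit vectors p₁, p₂ with components (cos φ cos λ, cos φ sin λ, sin φ).
The central angle between the endpoints is δ = arccos(p₁·p₂) ≈ 1.879 rad (107.6°).
Interpolate at f = 1/2 with slerp weights a = sin((1−f)δ)/sin δ ≈ 0.847, b = sin(fδ)/sin δ ≈ 0.847.
p = a·p₁ + b·p₂ ≈ (-0.175, -0.274, 0.946); φ = arcsin(p_z) ≈ 71.06°, λ = atan2(p_y, p_x) ≈ -122.58°.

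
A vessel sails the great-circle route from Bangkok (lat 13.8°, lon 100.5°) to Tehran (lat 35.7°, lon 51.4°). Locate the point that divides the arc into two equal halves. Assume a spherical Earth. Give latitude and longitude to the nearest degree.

≈ lat 27°, lon 78°

The haversine formula gives a central angle δ ≈ 0.856 rad (49.0°) between the endpoints.
Interpolate at f = 1/2 with slerp weights a = sin((1−f)δ)/sin δ ≈ 0.550, b = sin(fδ)/sin δ ≈ 0.550.
p = a·p₁ + b·p₂ ≈ (0.181, 0.874, 0.452); φ = arcsin(p_z) ≈ 26.86°, λ = atan2(p_y, p_x) ≈ 78.28°.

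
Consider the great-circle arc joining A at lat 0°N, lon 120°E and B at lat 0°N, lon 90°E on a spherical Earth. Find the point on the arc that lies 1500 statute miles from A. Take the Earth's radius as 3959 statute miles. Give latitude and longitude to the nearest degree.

Convert each endpoint to a unit vector on the sphere (x = cos φ cos λ, y = cos φ sin λ, z = sin φ).
The central angle between the endpoints is δ = arccos(p₁·p₂) ≈ 0.524 rad (30.0°). The total great-circle distance is δ·R ≈ 0.524 × 3959 ≈ 2073 mi, so the target fraction is f = 1500/2073 ≈ 0.724.
Interpolate at f ≈ 0.724 with slerp weights a = sin((1−f)δ)/sin δ ≈ 0.288, b = sin(fδ)/sin δ ≈ 0.740.
p = a·p₁ + b·p₂ ≈ (-0.144, 0.990, 0.000); φ = arcsin(p_z) ≈ 0.00°, λ = atan2(p_y, p_x) ≈ 98.29°.

≈ lat 0°N, lon 98°E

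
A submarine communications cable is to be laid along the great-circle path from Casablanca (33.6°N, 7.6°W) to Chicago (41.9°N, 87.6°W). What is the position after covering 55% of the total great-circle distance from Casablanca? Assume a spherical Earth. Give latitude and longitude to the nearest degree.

Convert each endpoint to a unit vector on the sphere (x = cos φ cos λ, y = cos φ sin λ, z = sin φ).
The central angle between the endpoints is δ = arccos(p₁·p₂) ≈ 1.073 rad (61.5°).
Interpolate at f = 0.55 with slerp weights a = sin((1−f)δ)/sin δ ≈ 0.528, b = sin(fδ)/sin δ ≈ 0.633.
p = a·p₁ + b·p₂ ≈ (0.456, -0.529, 0.715); φ = arcsin(p_z) ≈ 45.68°, λ = atan2(p_y, p_x) ≈ -49.25°.

≈ 46°N, 49°W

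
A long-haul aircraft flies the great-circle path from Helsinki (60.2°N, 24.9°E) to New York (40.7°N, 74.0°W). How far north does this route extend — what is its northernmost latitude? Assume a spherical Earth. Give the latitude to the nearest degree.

≈ 64°N

The great circle lies in the plane with unit normal n̂ = (p₁ × p₂)/|p₁ × p₂|.
Here n̂_z ≈ -0.432; the vertex latitude is φ_max = arccos|n̂_z| ≈ 64.4°.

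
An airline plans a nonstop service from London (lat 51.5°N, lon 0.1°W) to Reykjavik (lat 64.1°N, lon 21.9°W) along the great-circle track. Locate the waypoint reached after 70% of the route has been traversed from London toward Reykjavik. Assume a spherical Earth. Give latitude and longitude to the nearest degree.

Convert each endpoint to a unit vector on the sphere (x = cos φ cos λ, y = cos φ sin λ, z = sin φ).
The central angle between the endpoints is δ = arccos(p₁·p₂) ≈ 0.296 rad (17.0°).
Interpolate at f = 0.70 with slerp weights a = sin((1−f)δ)/sin δ ≈ 0.304, b = sin(fδ)/sin δ ≈ 0.705.
p = a·p₁ + b·p₂ ≈ (0.475, -0.115, 0.872); φ = arcsin(p_z) ≈ 60.73°, λ = atan2(p_y, p_x) ≈ -13.63°.

≈ lat 61°N, lon 14°W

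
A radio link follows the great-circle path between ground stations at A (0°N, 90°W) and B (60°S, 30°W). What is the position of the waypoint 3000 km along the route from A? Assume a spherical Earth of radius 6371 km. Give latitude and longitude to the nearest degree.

Write both endpoints as unit vectors p₁, p₂ with components (cos φ cos λ, cos φ sin λ, sin φ).
The central angle between the endpoints is δ = arccos(p₁·p₂) ≈ 1.318 rad (75.5°). The total great-circle distance is δ·R ≈ 1.318 × 6371 ≈ 8398 km, so the target fraction is f = 3000/8398 ≈ 0.357.
Interpolate at f ≈ 0.357 with slerp weights a = sin((1−f)δ)/sin δ ≈ 0.774, b = sin(fδ)/sin δ ≈ 0.469.
p = a·p₁ + b·p₂ ≈ (0.203, -0.891, -0.406); φ = arcsin(p_z) ≈ -23.94°, λ = atan2(p_y, p_x) ≈ -77.17°.

≈ (24°S, 77°W)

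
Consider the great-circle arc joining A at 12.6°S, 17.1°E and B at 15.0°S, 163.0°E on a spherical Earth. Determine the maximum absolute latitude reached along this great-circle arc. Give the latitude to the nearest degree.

The great circle lies in the plane with unit normal n̂ = (p₁ × p₂)/|p₁ × p₂|.
Here n̂_z ≈ +0.766; the vertex latitude is φ_max = arccos|n̂_z| ≈ 40.0°.

≈ 40°S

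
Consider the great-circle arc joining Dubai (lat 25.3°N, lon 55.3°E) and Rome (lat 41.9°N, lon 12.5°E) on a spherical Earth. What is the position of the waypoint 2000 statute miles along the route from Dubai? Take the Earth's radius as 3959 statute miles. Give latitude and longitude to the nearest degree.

≈ lat 39°N, lon 25°E

Convert each endpoint to a unit vector on the sphere (x = cos φ cos λ, y = cos φ sin λ, z = sin φ).
The central angle between the endpoints is δ = arccos(p₁·p₂) ≈ 0.677 rad (38.8°). The total great-circle distance is δ·R ≈ 0.677 × 3959 ≈ 2682 mi, so the target fraction is f = 2000/2682 ≈ 0.746.
Interpolate at f ≈ 0.746 with slerp weights a = sin((1−f)δ)/sin δ ≈ 0.274, b = sin(fδ)/sin δ ≈ 0.772.
p = a·p₁ + b·p₂ ≈ (0.702, 0.328, 0.633); φ = arcsin(p_z) ≈ 39.24°, λ = atan2(p_y, p_x) ≈ 25.03°.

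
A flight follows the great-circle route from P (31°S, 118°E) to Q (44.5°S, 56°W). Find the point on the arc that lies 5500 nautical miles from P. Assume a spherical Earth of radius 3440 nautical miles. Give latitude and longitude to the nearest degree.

≈ (57°S, 54°W)

Write both endpoints as unit vectors p₁, p₂ with components (cos φ cos λ, cos φ sin λ, sin φ).
The central angle between the endpoints is δ = arccos(p₁·p₂) ≈ 1.820 rad (104.3°). The total great-circle distance is δ·R ≈ 1.820 × 3440 ≈ 6262 nmi, so the target fraction is f = 5500/6262 ≈ 0.878.
Interpolate at f ≈ 0.878 with slerp weights a = sin((1−f)δ)/sin δ ≈ 0.227, b = sin(fδ)/sin δ ≈ 1.032.
p = a·p₁ + b·p₂ ≈ (0.320, -0.438, -0.840); φ = arcsin(p_z) ≈ -57.12°, λ = atan2(p_y, p_x) ≈ -53.85°.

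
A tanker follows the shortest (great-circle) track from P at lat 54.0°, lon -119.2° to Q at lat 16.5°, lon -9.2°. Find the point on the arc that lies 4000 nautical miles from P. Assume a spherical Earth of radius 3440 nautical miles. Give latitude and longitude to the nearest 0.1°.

From cos δ = sin φ₁ sin φ₂ + cos φ₁ cos φ₂ cos Δλ, the central angle is δ ≈ 1.534 rad (87.9°). The total great-circle distance is δ·R ≈ 1.534 × 3440 ≈ 5276 nmi, so the target fraction is f = 4000/5276 ≈ 0.758.
Interpolate at f ≈ 0.758 with slerp weights a = sin((1−f)δ)/sin δ ≈ 0.363, b = sin(fδ)/sin δ ≈ 0.919.
p = a·p₁ + b·p₂ ≈ (0.765, -0.327, 0.554); φ = arcsin(p_z) ≈ 33.67°, λ = atan2(p_y, p_x) ≈ -23.13°.

≈ lat 33.7°, lon -23.1°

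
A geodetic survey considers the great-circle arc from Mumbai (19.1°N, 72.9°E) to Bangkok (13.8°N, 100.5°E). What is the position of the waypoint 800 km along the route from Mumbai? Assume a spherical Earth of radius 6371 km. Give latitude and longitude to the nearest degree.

≈ (18°N, 80°E)

Write both endpoints as unit vectors p₁, p₂ with components (cos φ cos λ, cos φ sin λ, sin φ).
The central angle between the endpoints is δ = arccos(p₁·p₂) ≈ 0.471 rad (27.0°). The total great-circle distance is δ·R ≈ 0.471 × 6371 ≈ 2998 km, so the target fraction is f = 800/2998 ≈ 0.267.
Interpolate at f ≈ 0.267 with slerp weights a = sin((1−f)δ)/sin δ ≈ 0.746, b = sin(fδ)/sin δ ≈ 0.276.
p = a·p₁ + b·p₂ ≈ (0.158, 0.937, 0.310); φ = arcsin(p_z) ≈ 18.06°, λ = atan2(p_y, p_x) ≈ 80.41°.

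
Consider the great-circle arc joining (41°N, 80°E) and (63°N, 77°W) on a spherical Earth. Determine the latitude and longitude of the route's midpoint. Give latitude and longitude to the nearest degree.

≈ (76°N, 52°E)

Write both endpoints as unit vectors p₁, p₂ with components (cos φ cos λ, cos φ sin λ, sin φ).
The central angle between the endpoints is δ = arccos(p₁·p₂) ≈ 1.298 rad (74.4°).
Interpolate at f = 1/2 with slerp weights a = sin((1−f)δ)/sin δ ≈ 0.628, b = sin(fδ)/sin δ ≈ 0.628.
p = a·p₁ + b·p₂ ≈ (0.146, 0.189, 0.971); φ = arcsin(p_z) ≈ 76.18°, λ = atan2(p_y, p_x) ≈ 52.23°.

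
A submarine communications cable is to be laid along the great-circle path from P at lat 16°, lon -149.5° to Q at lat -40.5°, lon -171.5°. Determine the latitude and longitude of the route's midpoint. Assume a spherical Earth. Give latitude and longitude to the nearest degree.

≈ lat -12°, lon -159°

Convert each endpoint to a unit vector on the sphere (x = cos φ cos λ, y = cos φ sin λ, z = sin φ).
The central angle between the endpoints is δ = arccos(p₁·p₂) ≈ 1.049 rad (60.1°).
Interpolate at f = 1/2 with slerp weights a = sin((1−f)δ)/sin δ ≈ 0.578, b = sin(fδ)/sin δ ≈ 0.578.
p = a·p₁ + b·p₂ ≈ (-0.913, -0.347, -0.216); φ = arcsin(p_z) ≈ -12.47°, λ = atan2(p_y, p_x) ≈ -159.20°.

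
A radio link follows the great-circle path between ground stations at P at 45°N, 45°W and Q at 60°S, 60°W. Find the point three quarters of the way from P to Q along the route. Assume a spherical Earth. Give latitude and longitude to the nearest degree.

≈ 34°S, 54°W

Convert each endpoint to a unit vector on the sphere (x = cos φ cos λ, y = cos φ sin λ, z = sin φ).
The central angle between the endpoints is δ = arccos(p₁·p₂) ≈ 1.845 rad (105.7°).
Interpolate at f = 3/4 with slerp weights a = sin((1−f)δ)/sin δ ≈ 0.462, b = sin(fδ)/sin δ ≈ 1.021.
p = a·p₁ + b·p₂ ≈ (0.486, -0.673, -0.557); φ = arcsin(p_z) ≈ -33.85°, λ = atan2(p_y, p_x) ≈ -54.15°.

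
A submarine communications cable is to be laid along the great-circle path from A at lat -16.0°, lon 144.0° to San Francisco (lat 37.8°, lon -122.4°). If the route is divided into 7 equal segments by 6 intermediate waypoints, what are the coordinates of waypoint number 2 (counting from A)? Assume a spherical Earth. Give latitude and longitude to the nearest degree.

Convert each endpoint to a unit vector on the sphere (x = cos φ cos λ, y = cos φ sin λ, z = sin φ).
The central angle between the endpoints is δ = arccos(p₁·p₂) ≈ 1.789 rad (102.5°).
Interpolate at f = 2/7 with slerp weights a = sin((1−f)δ)/sin δ ≈ 0.981, b = sin(fδ)/sin δ ≈ 0.501.
p = a·p₁ + b·p₂ ≈ (-0.975, 0.220, 0.037); φ = arcsin(p_z) ≈ 2.11°, λ = atan2(p_y, p_x) ≈ 167.29°.

≈ lat 2°, lon 167°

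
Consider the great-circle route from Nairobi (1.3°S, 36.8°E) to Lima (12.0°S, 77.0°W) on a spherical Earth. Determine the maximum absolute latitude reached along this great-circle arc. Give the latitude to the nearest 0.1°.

The great circle lies in the plane with unit normal n̂ = (p₁ × p₂)/|p₁ × p₂|.
Here n̂_z ≈ -0.972; the vertex latitude is φ_max = arccos|n̂_z| ≈ 13.7°.
Check via Clairaut: cos φ_max = |cos φ₁| · sin C = cos(1.3°)·sin(103.6°) ≈ 0.972, again giving ≈ 13.7°.

≈ 13.7°S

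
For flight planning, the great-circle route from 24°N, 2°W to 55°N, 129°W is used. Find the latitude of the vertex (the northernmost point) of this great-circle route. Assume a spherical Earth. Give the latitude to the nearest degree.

≈ 65°N

The great circle lies in the plane with unit normal n̂ = (p₁ × p₂)/|p₁ × p₂|.
Here n̂_z ≈ -0.419; the vertex latitude is φ_max = arccos|n̂_z| ≈ 65.3°.
Check via Clairaut: cos φ_max = |cos φ₁| · sin C = cos(24.0°)·sin(27.3°) ≈ 0.419, again giving ≈ 65.3°.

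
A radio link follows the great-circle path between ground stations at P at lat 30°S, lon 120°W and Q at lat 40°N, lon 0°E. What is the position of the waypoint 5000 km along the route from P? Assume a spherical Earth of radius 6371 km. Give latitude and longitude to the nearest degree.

The haversine formula gives a central angle δ ≈ 2.282 rad (130.8°) between the endpoints. The total great-circle distance is δ·R ≈ 2.282 × 6371 ≈ 14542 km, so the target fraction is f = 5000/14542 ≈ 0.344.
Interpolate at f ≈ 0.344 with slerp weights a = sin((1−f)δ)/sin δ ≈ 1.317, b = sin(fδ)/sin δ ≈ 0.933.
p = a·p₁ + b·p₂ ≈ (0.145, -0.988, -0.059); φ = arcsin(p_z) ≈ -3.36°, λ = atan2(p_y, p_x) ≈ -81.67°.

≈ lat 3°S, lon 82°W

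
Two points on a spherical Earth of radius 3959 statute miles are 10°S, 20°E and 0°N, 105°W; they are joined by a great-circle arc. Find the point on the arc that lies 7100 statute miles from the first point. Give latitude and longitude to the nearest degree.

≈ 4°S, 84°W

From cos δ = sin φ₁ sin φ₂ + cos φ₁ cos φ₂ cos Δλ, the central angle is δ ≈ 2.171 rad (124.4°). The total great-circle distance is δ·R ≈ 2.171 × 3959 ≈ 8595 mi, so the target fraction is f = 7100/8595 ≈ 0.826.
Interpolate at f ≈ 0.826 with slerp weights a = sin((1−f)δ)/sin δ ≈ 0.447, b = sin(fδ)/sin δ ≈ 1.182.
p = a·p₁ + b·p₂ ≈ (0.108, -0.991, -0.078); φ = arcsin(p_z) ≈ -4.45°, λ = atan2(p_y, p_x) ≈ -83.80°.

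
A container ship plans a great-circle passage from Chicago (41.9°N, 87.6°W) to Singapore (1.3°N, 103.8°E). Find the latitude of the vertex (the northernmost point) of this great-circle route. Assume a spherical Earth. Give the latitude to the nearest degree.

The great circle lies in the plane with unit normal n̂ = (p₁ × p₂)/|p₁ × p₂|.
Here n̂_z ≈ -0.210; the vertex latitude is φ_max = arccos|n̂_z| ≈ 77.9°.
Check via Clairaut: cos φ_max = |cos φ₁| · sin C = cos(41.9°)·sin(16.4°) ≈ 0.210, again giving ≈ 77.9°.

≈ 78°N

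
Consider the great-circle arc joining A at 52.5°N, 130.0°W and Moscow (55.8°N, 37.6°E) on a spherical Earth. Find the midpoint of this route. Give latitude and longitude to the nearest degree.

Convert each endpoint to a unit vector on the sphere (x = cos φ cos λ, y = cos φ sin λ, z = sin φ).
The central angle between the endpoints is δ = arccos(p₁·p₂) ≈ 1.243 rad (71.2°).
Interpolate at f = 1/2 with slerp weights a = sin((1−f)δ)/sin δ ≈ 0.615, b = sin(fδ)/sin δ ≈ 0.615.
p = a·p₁ + b·p₂ ≈ (0.033, -0.076, 0.997); φ = arcsin(p_z) ≈ 85.25°, λ = atan2(p_y, p_x) ≈ -66.35°.

≈ 85°N, 66°W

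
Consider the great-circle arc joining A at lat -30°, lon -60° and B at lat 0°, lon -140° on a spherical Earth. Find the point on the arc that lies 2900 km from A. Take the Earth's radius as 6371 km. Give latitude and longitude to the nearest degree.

The haversine formula gives a central angle δ ≈ 1.420 rad (81.4°) between the endpoints. The total great-circle distance is δ·R ≈ 1.420 × 6371 ≈ 9046 km, so the target fraction is f = 2900/9046 ≈ 0.321.
Interpolate at f ≈ 0.321 with slerp weights a = sin((1−f)δ)/sin δ ≈ 0.831, b = sin(fδ)/sin δ ≈ 0.445.
p = a·p₁ + b·p₂ ≈ (0.019, -0.909, -0.416); φ = arcsin(p_z) ≈ -24.56°, λ = atan2(p_y, p_x) ≈ -88.78°.

≈ lat -25°, lon -89°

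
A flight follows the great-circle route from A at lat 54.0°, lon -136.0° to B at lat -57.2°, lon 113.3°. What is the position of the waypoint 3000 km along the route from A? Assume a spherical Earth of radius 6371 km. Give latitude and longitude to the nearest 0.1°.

Write both endpoints as unit vectors p₁, p₂ with components (cos φ cos λ, cos φ sin λ, sin φ).
The central angle between the endpoints is δ = arccos(p₁·p₂) ≈ 2.486 rad (142.4°). The total great-circle distance is δ·R ≈ 2.486 × 6371 ≈ 15837 km, so the target fraction is f = 3000/15837 ≈ 0.189.
Interpolate at f ≈ 0.189 with slerp weights a = sin((1−f)δ)/sin δ ≈ 1.481, b = sin(fδ)/sin δ ≈ 0.744.
p = a·p₁ + b·p₂ ≈ (-0.786, -0.234, 0.573); φ = arcsin(p_z) ≈ 34.94°, λ = atan2(p_y, p_x) ≈ -163.38°.

≈ lat 34.9°, lon -163.4°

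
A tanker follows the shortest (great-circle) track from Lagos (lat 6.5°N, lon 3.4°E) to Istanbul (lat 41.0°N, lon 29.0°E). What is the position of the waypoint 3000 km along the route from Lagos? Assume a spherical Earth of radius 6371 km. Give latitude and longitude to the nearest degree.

From cos δ = sin φ₁ sin φ₂ + cos φ₁ cos φ₂ cos Δλ, the central angle is δ ≈ 0.722 rad (41.4°). The total great-circle distance is δ·R ≈ 0.722 × 6371 ≈ 4600 km, so the target fraction is f = 3000/4600 ≈ 0.652.
Interpolate at f ≈ 0.652 with slerp weights a = sin((1−f)δ)/sin δ ≈ 0.376, b = sin(fδ)/sin δ ≈ 0.686.
p = a·p₁ + b·p₂ ≈ (0.826, 0.273, 0.493); φ = arcsin(p_z) ≈ 29.53°, λ = atan2(p_y, p_x) ≈ 18.31°.

≈ lat 30°N, lon 18°E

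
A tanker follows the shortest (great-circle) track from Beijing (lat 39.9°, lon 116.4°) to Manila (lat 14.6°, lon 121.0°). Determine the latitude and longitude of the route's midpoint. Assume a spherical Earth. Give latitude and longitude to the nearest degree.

≈ lat 27°, lon 119°

Convert each endpoint to a unit vector on the sphere (x = cos φ cos λ, y = cos φ sin λ, z = sin φ).
The central angle between the endpoints is δ = arccos(p₁·p₂) ≈ 0.447 rad (25.6°).
Interpolate at f = 1/2 with slerp weights a = sin((1−f)δ)/sin δ ≈ 0.513, b = sin(fδ)/sin δ ≈ 0.513.
p = a·p₁ + b·p₂ ≈ (-0.430, 0.778, 0.458); φ = arcsin(p_z) ≈ 27.27°, λ = atan2(p_y, p_x) ≈ 118.97°.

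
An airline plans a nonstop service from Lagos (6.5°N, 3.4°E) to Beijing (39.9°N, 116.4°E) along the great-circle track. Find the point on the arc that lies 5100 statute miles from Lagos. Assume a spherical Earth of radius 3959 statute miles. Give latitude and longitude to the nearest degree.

≈ 44°N, 77°E

Write both endpoints as unit vectors p₁, p₂ with components (cos φ cos λ, cos φ sin λ, sin φ).
The central angle between the endpoints is δ = arccos(p₁·p₂) ≈ 1.798 rad (103.0°). The total great-circle distance is δ·R ≈ 1.798 × 3959 ≈ 7118 mi, so the target fraction is f = 5100/7118 ≈ 0.716.
Interpolate at f ≈ 0.716 with slerp weights a = sin((1−f)δ)/sin δ ≈ 0.501, b = sin(fδ)/sin δ ≈ 0.986.
p = a·p₁ + b·p₂ ≈ (0.161, 0.707, 0.689); φ = arcsin(p_z) ≈ 43.55°, λ = atan2(p_y, p_x) ≈ 77.21°.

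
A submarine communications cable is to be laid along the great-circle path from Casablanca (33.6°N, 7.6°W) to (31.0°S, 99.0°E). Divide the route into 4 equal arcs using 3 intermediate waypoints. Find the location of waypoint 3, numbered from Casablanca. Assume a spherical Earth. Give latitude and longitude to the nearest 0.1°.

≈ (16.0°S, 70.8°E)

Write both endpoints as unit vectors p₁, p₂ with components (cos φ cos λ, cos φ sin λ, sin φ).
The central angle between the endpoints is δ = arccos(p₁·p₂) ≈ 2.082 rad (119.3°).
Interpolate at f = 3/4 with slerp weights a = sin((1−f)δ)/sin δ ≈ 0.570, b = sin(fδ)/sin δ ≈ 1.146.
p = a·p₁ + b·p₂ ≈ (0.317, 0.908, -0.275); φ = arcsin(p_z) ≈ -15.96°, λ = atan2(p_y, p_x) ≈ 70.75°.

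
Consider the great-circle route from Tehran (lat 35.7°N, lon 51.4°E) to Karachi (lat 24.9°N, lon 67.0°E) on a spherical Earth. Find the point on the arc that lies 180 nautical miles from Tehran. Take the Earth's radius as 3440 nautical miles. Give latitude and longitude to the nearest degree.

Write both endpoints as unit vectors p₁, p₂ with components (cos φ cos λ, cos φ sin λ, sin φ).
The central angle between the endpoints is δ = arccos(p₁·p₂) ≈ 0.301 rad (17.2°). The total great-circle distance is δ·R ≈ 0.301 × 3440 ≈ 1034 nmi, so the target fraction is f = 180/1034 ≈ 0.174.
Interpolate at f ≈ 0.174 with slerp weights a = sin((1−f)δ)/sin δ ≈ 0.830, b = sin(fδ)/sin δ ≈ 0.177.
p = a·p₁ + b·p₂ ≈ (0.483, 0.674, 0.559); φ = arcsin(p_z) ≈ 33.96°, λ = atan2(p_y, p_x) ≈ 54.38°.

≈ lat 34°N, lon 54°E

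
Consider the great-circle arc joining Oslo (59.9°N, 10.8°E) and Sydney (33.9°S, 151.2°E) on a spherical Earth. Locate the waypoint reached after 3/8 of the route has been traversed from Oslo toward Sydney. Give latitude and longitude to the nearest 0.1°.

Write both endpoints as unit vectors p₁, p₂ with components (cos φ cos λ, cos φ sin λ, sin φ).
The central angle between the endpoints is δ = arccos(p₁·p₂) ≈ 2.504 rad (143.4°).
Interpolate at f = 3/8 with slerp weights a = sin((1−f)δ)/sin δ ≈ 1.679, b = sin(fδ)/sin δ ≈ 1.355.
p = a·p₁ + b·p₂ ≈ (-0.158, 0.699, 0.697); φ = arcsin(p_z) ≈ 44.18°, λ = atan2(p_y, p_x) ≈ 102.75°.

≈ 44.2°N, 102.7°E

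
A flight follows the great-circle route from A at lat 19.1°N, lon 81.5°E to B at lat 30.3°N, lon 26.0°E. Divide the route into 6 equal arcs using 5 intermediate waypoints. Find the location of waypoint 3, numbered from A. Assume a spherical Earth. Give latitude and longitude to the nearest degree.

≈ lat 27°N, lon 55°E

Convert each endpoint to a unit vector on the sphere (x = cos φ cos λ, y = cos φ sin λ, z = sin φ).
The central angle between the endpoints is δ = arccos(p₁·p₂) ≈ 0.893 rad (51.2°).
Interpolate at f = 3/6 with slerp weights a = sin((1−f)δ)/sin δ ≈ 0.554, b = sin(fδ)/sin δ ≈ 0.554.
p = a·p₁ + b·p₂ ≈ (0.508, 0.728, 0.461); φ = arcsin(p_z) ≈ 27.46°, λ = atan2(p_y, p_x) ≈ 55.11°.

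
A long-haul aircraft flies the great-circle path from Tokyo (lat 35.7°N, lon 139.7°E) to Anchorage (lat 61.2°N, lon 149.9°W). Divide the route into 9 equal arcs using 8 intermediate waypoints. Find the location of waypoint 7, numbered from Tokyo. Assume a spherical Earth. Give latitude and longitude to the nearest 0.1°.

From cos δ = sin φ₁ sin φ₂ + cos φ₁ cos φ₂ cos Δλ, the central angle is δ ≈ 0.873 rad (50.0°).
Interpolate at f = 7/9 with slerp weights a = sin((1−f)δ)/sin δ ≈ 0.252, b = sin(fδ)/sin δ ≈ 0.820.
p = a·p₁ + b·p₂ ≈ (-0.497, -0.066, 0.865); φ = arcsin(p_z) ≈ 59.88°, λ = atan2(p_y, p_x) ≈ -172.46°.

≈ lat 59.9°N, lon 172.5°W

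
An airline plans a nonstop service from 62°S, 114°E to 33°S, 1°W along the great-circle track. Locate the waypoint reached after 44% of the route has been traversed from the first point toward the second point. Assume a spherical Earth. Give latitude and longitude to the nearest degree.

The haversine formula gives a central angle δ ≈ 1.251 rad (71.7°) between the endpoints.
Interpolate at f = 0.44 with slerp weights a = sin((1−f)δ)/sin δ ≈ 0.679, b = sin(fδ)/sin δ ≈ 0.551.
p = a·p₁ + b·p₂ ≈ (0.332, 0.283, -0.900); φ = arcsin(p_z) ≈ -64.11°, λ = atan2(p_y, p_x) ≈ 40.43°.

≈ 64°S, 40°E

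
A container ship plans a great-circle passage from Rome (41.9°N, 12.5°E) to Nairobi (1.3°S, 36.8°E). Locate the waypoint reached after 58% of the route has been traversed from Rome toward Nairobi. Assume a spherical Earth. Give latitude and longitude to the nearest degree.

≈ (17°N, 28°E)

Convert each endpoint to a unit vector on the sphere (x = cos φ cos λ, y = cos φ sin λ, z = sin φ).
The central angle between the endpoints is δ = arccos(p₁·p₂) ≈ 0.846 rad (48.5°).
Interpolate at f = 0.58 with slerp weights a = sin((1−f)δ)/sin δ ≈ 0.465, b = sin(fδ)/sin δ ≈ 0.629.
p = a·p₁ + b·p₂ ≈ (0.842, 0.452, 0.296); φ = arcsin(p_z) ≈ 17.22°, λ = atan2(p_y, p_x) ≈ 28.23°.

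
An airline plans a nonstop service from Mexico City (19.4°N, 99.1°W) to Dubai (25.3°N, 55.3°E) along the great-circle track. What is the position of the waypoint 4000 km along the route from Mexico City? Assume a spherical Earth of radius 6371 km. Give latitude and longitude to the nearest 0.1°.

From cos δ = sin φ₁ sin φ₂ + cos φ₁ cos φ₂ cos Δλ, the central angle is δ ≈ 2.249 rad (128.8°). The total great-circle distance is δ·R ≈ 2.249 × 6371 ≈ 14326 km, so the target fraction is f = 4000/14326 ≈ 0.279.
Interpolate at f ≈ 0.279 with slerp weights a = sin((1−f)δ)/sin δ ≈ 1.282, b = sin(fδ)/sin δ ≈ 0.754.
p = a·p₁ + b·p₂ ≈ (0.197, -0.634, 0.748); φ = arcsin(p_z) ≈ 48.43°, λ = atan2(p_y, p_x) ≈ -72.74°.

≈ 48.4°N, 72.7°W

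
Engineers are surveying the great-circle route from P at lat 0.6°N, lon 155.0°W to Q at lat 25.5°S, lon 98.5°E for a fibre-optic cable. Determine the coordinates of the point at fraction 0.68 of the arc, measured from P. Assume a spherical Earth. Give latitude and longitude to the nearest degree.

≈ lat 25°S, lon 136°E

Convert each endpoint to a unit vector on the sphere (x = cos φ cos λ, y = cos φ sin λ, z = sin φ).
The central angle between the endpoints is δ = arccos(p₁·p₂) ≈ 1.835 rad (105.1°).
Interpolate at f = 0.68 with slerp weights a = sin((1−f)δ)/sin δ ≈ 0.574, b = sin(fδ)/sin δ ≈ 0.982.
p = a·p₁ + b·p₂ ≈ (-0.651, 0.634, -0.417); φ = arcsin(p_z) ≈ -24.64°, λ = atan2(p_y, p_x) ≈ 135.75°.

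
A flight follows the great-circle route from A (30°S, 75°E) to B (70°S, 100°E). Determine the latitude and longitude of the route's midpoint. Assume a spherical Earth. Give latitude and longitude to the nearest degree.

≈ (51°S, 82°E)

Convert each endpoint to a unit vector on the sphere (x = cos φ cos λ, y = cos φ sin λ, z = sin φ).
The central angle between the endpoints is δ = arccos(p₁·p₂) ≈ 0.740 rad (42.4°).
Interpolate at f = 1/2 with slerp weights a = sin((1−f)δ)/sin δ ≈ 0.536, b = sin(fδ)/sin δ ≈ 0.536.
p = a·p₁ + b·p₂ ≈ (0.088, 0.629, -0.772); φ = arcsin(p_z) ≈ -50.55°, λ = atan2(p_y, p_x) ≈ 82.01°.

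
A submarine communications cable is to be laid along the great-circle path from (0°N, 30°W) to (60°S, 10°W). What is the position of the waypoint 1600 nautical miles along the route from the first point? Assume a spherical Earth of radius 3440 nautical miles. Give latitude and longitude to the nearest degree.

≈ (26°S, 24°W)

The haversine formula gives a central angle δ ≈ 1.082 rad (62.0°) between the endpoints. The total great-circle distance is δ·R ≈ 1.082 × 3440 ≈ 3721 nmi, so the target fraction is f = 1600/3721 ≈ 0.430.
Interpolate at f ≈ 0.430 with slerp weights a = sin((1−f)δ)/sin δ ≈ 0.655, b = sin(fδ)/sin δ ≈ 0.508.
p = a·p₁ + b·p₂ ≈ (0.817, -0.372, -0.440); φ = arcsin(p_z) ≈ -26.11°, λ = atan2(p_y, p_x) ≈ -24.45°.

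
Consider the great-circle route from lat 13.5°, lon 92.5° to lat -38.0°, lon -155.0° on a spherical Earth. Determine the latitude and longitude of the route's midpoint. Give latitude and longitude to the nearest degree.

From cos δ = sin φ₁ sin φ₂ + cos φ₁ cos φ₂ cos Δλ, the central angle is δ ≈ 2.023 rad (115.9°).
Interpolate at f = 1/2 with slerp weights a = sin((1−f)δ)/sin δ ≈ 0.942, b = sin(fδ)/sin δ ≈ 0.942.
p = a·p₁ + b·p₂ ≈ (-0.713, 0.602, -0.360); φ = arcsin(p_z) ≈ -21.11°, λ = atan2(p_y, p_x) ≈ 139.84°.

≈ lat -21°, lon 140°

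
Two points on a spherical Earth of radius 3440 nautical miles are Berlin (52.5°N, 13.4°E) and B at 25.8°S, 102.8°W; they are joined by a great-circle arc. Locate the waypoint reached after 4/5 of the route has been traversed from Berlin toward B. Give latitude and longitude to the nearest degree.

Convert each endpoint to a unit vector on the sphere (x = cos φ cos λ, y = cos φ sin λ, z = sin φ).
The central angle between the endpoints is δ = arccos(p₁·p₂) ≈ 2.198 rad (126.0°).
Interpolate at f = 4/5 with slerp weights a = sin((1−f)δ)/sin δ ≈ 0.526, b = sin(fδ)/sin δ ≈ 1.214.
p = a·p₁ + b·p₂ ≈ (0.069, -0.991, -0.111); φ = arcsin(p_z) ≈ -6.37°, λ = atan2(p_y, p_x) ≈ -86.00°.

≈ 6°S, 86°W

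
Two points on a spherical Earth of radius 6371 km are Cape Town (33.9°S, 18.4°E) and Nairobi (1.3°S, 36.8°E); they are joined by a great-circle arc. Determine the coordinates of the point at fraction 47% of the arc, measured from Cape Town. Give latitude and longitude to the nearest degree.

≈ 19°S, 28°E

Write both endpoints as unit vectors p₁, p₂ with components (cos φ cos λ, cos φ sin λ, sin φ).
The central angle between the endpoints is δ = arccos(p₁·p₂) ≈ 0.643 rad (36.9°).
Interpolate at f = 0.47 with slerp weights a = sin((1−f)δ)/sin δ ≈ 0.557, b = sin(fδ)/sin δ ≈ 0.496.
p = a·p₁ + b·p₂ ≈ (0.836, 0.443, -0.322); φ = arcsin(p_z) ≈ -18.80°, λ = atan2(p_y, p_x) ≈ 27.93°.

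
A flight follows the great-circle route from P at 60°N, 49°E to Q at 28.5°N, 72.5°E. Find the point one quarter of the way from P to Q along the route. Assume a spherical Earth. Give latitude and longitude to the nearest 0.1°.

Convert each endpoint to a unit vector on the sphere (x = cos φ cos λ, y = cos φ sin λ, z = sin φ).
The central angle between the endpoints is δ = arccos(p₁·p₂) ≈ 0.616 rad (35.3°).
Interpolate at f = 1/4 with slerp weights a = sin((1−f)δ)/sin δ ≈ 0.771, b = sin(fδ)/sin δ ≈ 0.265.
p = a·p₁ + b·p₂ ≈ (0.323, 0.514, 0.795); φ = arcsin(p_z) ≈ 52.64°, λ = atan2(p_y, p_x) ≈ 57.82°.

≈ 52.6°N, 57.8°E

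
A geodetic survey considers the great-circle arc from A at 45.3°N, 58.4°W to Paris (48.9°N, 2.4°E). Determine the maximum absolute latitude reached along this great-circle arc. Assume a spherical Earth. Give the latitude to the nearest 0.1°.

The great circle lies in the plane with unit normal n̂ = (p₁ × p₂)/|p₁ × p₂|.
Here n̂_z ≈ +0.622; the vertex latitude is φ_max = arccos|n̂_z| ≈ 51.5°.
Check via Clairaut: cos φ_max = |cos φ₁| · sin C = cos(45.3°)·sin(62.2°) ≈ 0.622, again giving ≈ 51.5°.

≈ 51.5°N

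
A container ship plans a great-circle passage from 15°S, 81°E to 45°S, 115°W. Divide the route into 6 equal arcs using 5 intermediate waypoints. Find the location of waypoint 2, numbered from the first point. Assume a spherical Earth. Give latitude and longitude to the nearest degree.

Convert each endpoint to a unit vector on the sphere (x = cos φ cos λ, y = cos φ sin λ, z = sin φ).
The central angle between the endpoints is δ = arccos(p₁·p₂) ≈ 2.064 rad (118.3°).
Interpolate at f = 2/6 with slerp weights a = sin((1−f)δ)/sin δ ≈ 1.114, b = sin(fδ)/sin δ ≈ 0.721.
p = a·p₁ + b·p₂ ≈ (-0.047, 0.601, -0.798); φ = arcsin(p_z) ≈ -52.95°, λ = atan2(p_y, p_x) ≈ 94.49°.

≈ 53°S, 94°E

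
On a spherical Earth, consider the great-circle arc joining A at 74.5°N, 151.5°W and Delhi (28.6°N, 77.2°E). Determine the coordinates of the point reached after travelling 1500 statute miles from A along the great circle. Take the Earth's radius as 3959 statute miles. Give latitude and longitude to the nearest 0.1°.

≈ 75.1°N, 116.6°E

The haversine formula gives a central angle δ ≈ 1.259 rad (72.2°) between the endpoints. The total great-circle distance is δ·R ≈ 1.259 × 3959 ≈ 4986 mi, so the target fraction is f = 1500/4986 ≈ 0.301.
Interpolate at f ≈ 0.301 with slerp weights a = sin((1−f)δ)/sin δ ≈ 0.810, b = sin(fδ)/sin δ ≈ 0.389.
p = a·p₁ + b·p₂ ≈ (-0.115, 0.229, 0.967); φ = arcsin(p_z) ≈ 75.14°, λ = atan2(p_y, p_x) ≈ 116.56°.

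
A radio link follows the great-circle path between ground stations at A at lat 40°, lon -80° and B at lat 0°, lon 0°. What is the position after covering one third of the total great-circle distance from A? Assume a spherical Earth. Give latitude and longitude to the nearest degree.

Write both endpoints as unit vectors p₁, p₂ with components (cos φ cos λ, cos φ sin λ, sin φ).
The central angle between the endpoints is δ = arccos(p₁·p₂) ≈ 1.437 rad (82.4°).
Interpolate at f = 1/3 with slerp weights a = sin((1−f)δ)/sin δ ≈ 0.826, b = sin(fδ)/sin δ ≈ 0.465.
p = a·p₁ + b·p₂ ≈ (0.575, -0.623, 0.531); φ = arcsin(p_z) ≈ 32.05°, λ = atan2(p_y, p_x) ≈ -47.29°.

≈ lat 32°, lon -47°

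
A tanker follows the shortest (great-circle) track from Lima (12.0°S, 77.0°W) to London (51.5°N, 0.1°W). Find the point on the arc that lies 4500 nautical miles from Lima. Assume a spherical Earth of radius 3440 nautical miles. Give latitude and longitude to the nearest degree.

≈ 44°N, 22°W

Convert each endpoint to a unit vector on the sphere (x = cos φ cos λ, y = cos φ sin λ, z = sin φ).
The central angle between the endpoints is δ = arccos(p₁·p₂) ≈ 1.596 rad (91.4°). The total great-circle distance is δ·R ≈ 1.596 × 3440 ≈ 5489 nmi, so the target fraction is f = 4500/5489 ≈ 0.820.
Interpolate at f ≈ 0.820 with slerp weights a = sin((1−f)δ)/sin δ ≈ 0.284, b = sin(fδ)/sin δ ≈ 0.966.
p = a·p₁ + b·p₂ ≈ (0.664, -0.271, 0.697); φ = arcsin(p_z) ≈ 44.19°, λ = atan2(p_y, p_x) ≈ -22.23°.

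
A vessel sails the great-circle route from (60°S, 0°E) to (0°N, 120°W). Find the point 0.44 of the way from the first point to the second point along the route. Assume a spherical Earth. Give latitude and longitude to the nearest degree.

≈ (50°S, 84°W)

Convert each endpoint to a unit vector on the sphere (x = cos φ cos λ, y = cos φ sin λ, z = sin φ).
The central angle between the endpoints is δ = arccos(p₁·p₂) ≈ 1.823 rad (104.5°).
Interpolate at f = 0.44 with slerp weights a = sin((1−f)δ)/sin δ ≈ 0.881, b = sin(fδ)/sin δ ≈ 0.743.
p = a·p₁ + b·p₂ ≈ (0.069, -0.643, -0.763); φ = arcsin(p_z) ≈ -49.70°, λ = atan2(p_y, p_x) ≈ -83.87°.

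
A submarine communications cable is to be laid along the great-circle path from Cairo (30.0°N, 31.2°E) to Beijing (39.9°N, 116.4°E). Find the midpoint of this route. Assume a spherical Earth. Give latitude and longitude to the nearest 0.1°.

Convert each endpoint to a unit vector on the sphere (x = cos φ cos λ, y = cos φ sin λ, z = sin φ).
The central angle between the endpoints is δ = arccos(p₁·p₂) ≈ 1.185 rad (67.9°).
Interpolate at f = 1/2 with slerp weights a = sin((1−f)δ)/sin δ ≈ 0.603, b = sin(fδ)/sin δ ≈ 0.603.
p = a·p₁ + b·p₂ ≈ (0.241, 0.685, 0.688); φ = arcsin(p_z) ≈ 43.47°, λ = atan2(p_y, p_x) ≈ 70.61°.

≈ (43.5°N, 70.6°E)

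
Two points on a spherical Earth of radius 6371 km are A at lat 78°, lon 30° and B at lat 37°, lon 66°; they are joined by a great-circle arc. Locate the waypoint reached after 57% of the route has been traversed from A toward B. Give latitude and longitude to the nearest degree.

From cos δ = sin φ₁ sin φ₂ + cos φ₁ cos φ₂ cos Δλ, the central angle is δ ≈ 0.763 rad (43.7°).
Interpolate at f = 0.57 with slerp weights a = sin((1−f)δ)/sin δ ≈ 0.466, b = sin(fδ)/sin δ ≈ 0.610.
p = a·p₁ + b·p₂ ≈ (0.282, 0.493, 0.823); φ = arcsin(p_z) ≈ 55.38°, λ = atan2(p_y, p_x) ≈ 60.24°.

≈ lat 55°, lon 60°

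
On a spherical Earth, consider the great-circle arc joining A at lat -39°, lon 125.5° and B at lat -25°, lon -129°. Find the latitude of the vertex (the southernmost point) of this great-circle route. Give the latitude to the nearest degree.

≈ -47°

The great circle lies in the plane with unit normal n̂ = (p₁ × p₂)/|p₁ × p₂|.
Here n̂_z ≈ +0.681; the vertex latitude is φ_max = arccos|n̂_z| ≈ 47.1°.
Check via Clairaut: cos φ_max = |cos φ₁| · sin C = cos(39.0°)·sin(118.8°) ≈ 0.681, again giving ≈ 47.1°.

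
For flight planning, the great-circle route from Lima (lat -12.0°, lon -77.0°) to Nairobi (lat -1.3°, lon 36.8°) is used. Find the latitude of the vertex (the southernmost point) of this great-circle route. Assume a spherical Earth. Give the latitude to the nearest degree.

≈ -14°

The great circle lies in the plane with unit normal n̂ = (p₁ × p₂)/|p₁ × p₂|.
Here n̂_z ≈ +0.972; the vertex latitude is φ_max = arccos|n̂_z| ≈ 13.7°.
Check via Clairaut: cos φ_max = |cos φ₁| · sin C = cos(12.0°)·sin(96.6°) ≈ 0.972, again giving ≈ 13.7°.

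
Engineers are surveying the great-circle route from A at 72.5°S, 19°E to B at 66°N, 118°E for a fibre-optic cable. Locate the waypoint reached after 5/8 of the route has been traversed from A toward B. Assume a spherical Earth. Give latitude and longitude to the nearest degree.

Convert each endpoint to a unit vector on the sphere (x = cos φ cos λ, y = cos φ sin λ, z = sin φ).
The central angle between the endpoints is δ = arccos(p₁·p₂) ≈ 2.669 rad (152.9°).
Interpolate at f = 5/8 with slerp weights a = sin((1−f)δ)/sin δ ≈ 1.850, b = sin(fδ)/sin δ ≈ 2.187.
p = a·p₁ + b·p₂ ≈ (0.108, 0.966, 0.233); φ = arcsin(p_z) ≈ 13.50°, λ = atan2(p_y, p_x) ≈ 83.60°.

≈ 13°N, 84°E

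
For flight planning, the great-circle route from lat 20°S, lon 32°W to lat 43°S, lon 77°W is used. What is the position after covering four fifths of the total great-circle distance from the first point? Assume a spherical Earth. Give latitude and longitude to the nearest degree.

From cos δ = sin φ₁ sin φ₂ + cos φ₁ cos φ₂ cos Δλ, the central angle is δ ≈ 0.768 rad (44.0°).
Interpolate at f = 4/5 with slerp weights a = sin((1−f)δ)/sin δ ≈ 0.220, b = sin(fδ)/sin δ ≈ 0.830.
p = a·p₁ + b·p₂ ≈ (0.312, -0.701, -0.641); φ = arcsin(p_z) ≈ -39.89°, λ = atan2(p_y, p_x) ≈ -66.01°.

≈ lat 40°S, lon 66°W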